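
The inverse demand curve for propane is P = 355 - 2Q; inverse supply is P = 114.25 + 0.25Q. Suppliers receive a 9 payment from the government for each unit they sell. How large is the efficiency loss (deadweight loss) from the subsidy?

Pre-subsidy: 355 - 2Q = 114.25 + 0.25Q gives Q* = 107 and P* = 141.
With the subsidy, sellers receive Ps = Pb + 9 for each unit, where Pb is the price buyers pay.
On the curves, Pb = 355 - 2Q and Ps = 114.25 + 0.25Q; the wedge Ps − Pb = 9 gives 114.25 + 0.25Q − (355 - 2Q) = 9, so Q' = 111.
Then Pb = 355 − 2·111 = 133 and Ps = 114.25 + 0.25·111 = 142.
The subsidy expands output by 111 − 107 = 4 past the efficient level; on those units the gap between marginal cost and willingness to pay runs from 0 up to 9.
DWL = ½ × 9 × 4 = 18.

Deadweight loss = 18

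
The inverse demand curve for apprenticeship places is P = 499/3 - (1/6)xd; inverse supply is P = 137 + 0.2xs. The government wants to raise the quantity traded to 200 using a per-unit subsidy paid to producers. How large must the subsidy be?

Required subsidy s = 44 per unit

At x = 200, from the demand curve buyers pay Pb = 499/3 − (1/6)·200 = 133; from the supply curve sellers need Ps = 137 + 0.2·200 = 177.
The subsidy must fill the gap: s = Ps − Pb = 177 − 133 = 44.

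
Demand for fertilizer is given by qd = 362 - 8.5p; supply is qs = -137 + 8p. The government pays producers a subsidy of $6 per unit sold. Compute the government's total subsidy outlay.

Government cost = $778

Pre-subsidy: 362 - 8.5p = -137 + 8p gives p* = 998/33, q* = 3463/33.
With the subsidy, sellers receive ps = pb + 6 for each unit, where pb is the price buyers pay.
Supply in terms of pb becomes qs = -137 + 8(pb + 6) = -89 + 8pb. Setting this equal to demand: 362 - 8.5pb = -89 + 8pb, so pb = 82/3.
Sellers receive ps = 82/3 + 6 = 100/3; q' = 362 − 8.5·(82/3) = 389/3.
Government outlay = subsidy × quantity = 6 × 389/3 = 778.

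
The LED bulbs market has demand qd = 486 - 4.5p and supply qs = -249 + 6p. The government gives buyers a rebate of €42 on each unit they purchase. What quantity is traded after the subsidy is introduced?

Pre-subsidy: 486 - 4.5p = -249 + 6p gives p* = 70, q* = 171.
With the rebate, buyers effectively pay pb = ps − 42, where ps is the price sellers receive.
Demand in terms of ps becomes qd = 486 − 4.5(ps − 42) = 675 - 4.5ps. Setting this equal to supply: 675 - 4.5ps = -249 + 6ps, so ps = 88.
Buyers pay pb = 88 − 42 = 46; q' = -249 + 6·88 = 279.

q' = 279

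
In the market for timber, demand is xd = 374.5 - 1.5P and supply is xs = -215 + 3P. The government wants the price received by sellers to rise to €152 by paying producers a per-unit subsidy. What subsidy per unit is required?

Required subsidy s = €63 per unit

At a seller price of 152, quantity supplied is -215 + 3·152 = 241.
Buyers absorb 241 only when they pay Pb with 374.5 − 1.5·Pb = 241, i.e. Pb = 89.
s = Ps − Pb = 152 − 89 = 63.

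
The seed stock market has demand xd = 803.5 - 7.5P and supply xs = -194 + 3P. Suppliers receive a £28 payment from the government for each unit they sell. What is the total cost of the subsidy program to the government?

Pre-subsidy: 803.5 - 7.5P = -194 + 3P gives P* = 95, x* = 91.
With the subsidy, sellers receive Ps = Pb + 28 for each unit, where Pb is the price buyers pay.
Supply in terms of Pb becomes xs = -194 + 3(Pb + 28) = -110 + 3Pb. Setting this equal to demand: 803.5 - 7.5Pb = -110 + 3Pb, so Pb = 87.
Sellers receive Ps = 87 + 28 = 115; x' = 803.5 − 7.5·87 = 151.
Government outlay = subsidy × quantity = 28 × 151 = 4228.

Government cost = £4228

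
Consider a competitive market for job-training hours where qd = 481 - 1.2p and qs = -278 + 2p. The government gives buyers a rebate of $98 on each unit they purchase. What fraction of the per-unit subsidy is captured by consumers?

Pre-subsidy: 481 - 1.2p = -278 + 2p gives p* = 237.1875, q* = 196.375.
With the rebate, buyers effectively pay pb = ps − 98, where ps is the price sellers receive.
Demand in terms of ps becomes qd = 481 − 1.2(ps − 98) = 598.6 - 1.2ps. Setting this equal to supply: 598.6 - 1.2ps = -278 + 2ps, so ps = 273.9375.
Buyers pay pb = 273.9375 − 98 = 175.9375; q' = -278 + 2·273.9375 = 269.875.
Buyers' price falls by p* − pb = 237.1875 − 175.9375 = 61.25; sellers' price rises by ps − p* = 273.9375 − 237.1875 = 36.75.
So consumers capture 61.25/98 = 0.625 of each unit of subsidy.

Consumer share = 0.625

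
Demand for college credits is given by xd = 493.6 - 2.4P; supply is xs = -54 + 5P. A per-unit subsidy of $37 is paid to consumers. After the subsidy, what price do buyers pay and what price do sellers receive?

Buyers pay $49; sellers receive $86

Pre-subsidy: 493.6 - 2.4P = -54 + 5P gives P* = 74, x* = 316.
With the rebate, buyers effectively pay Pb = Ps − 37, where Ps is the price sellers receive.
Demand in terms of Ps becomes xd = 493.6 − 2.4(Ps − 37) = 582.4 - 2.4Ps. Setting this equal to supply: 582.4 - 2.4Ps = -54 + 5Ps, so Ps = 86.
Buyers pay Pb = 86 − 37 = 49; x' = -54 + 5·86 = 376.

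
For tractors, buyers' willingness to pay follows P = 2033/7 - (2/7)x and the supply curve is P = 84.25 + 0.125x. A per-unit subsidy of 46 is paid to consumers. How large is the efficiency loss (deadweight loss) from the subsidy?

Deadweight loss = 2576

Pre-subsidy: 2033/7 - (2/7)x = 84.25 + 0.125x gives x* = 502 and P* = 147.
With the rebate, buyers effectively pay Pb = Ps − 46, where Ps is the price sellers receive.
On the curves, Pb = 2033/7 - (2/7)x and Ps = 84.25 + 0.125x; the wedge Ps − Pb = 46 gives 84.25 + 0.125x − (2033/7 - (2/7)x) = 46, so x' = 614.
Then Pb = 2033/7 − (2/7)·614 = 115 and Ps = 84.25 + 0.125·614 = 161.
The subsidy expands output by 614 − 502 = 112 past the efficient level; on those units the gap between marginal cost and willingness to pay runs from 0 up to 46.
DWL = ½ × 46 × 112 = 2576.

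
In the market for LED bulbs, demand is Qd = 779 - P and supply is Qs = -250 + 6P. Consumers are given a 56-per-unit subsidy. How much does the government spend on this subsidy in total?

Government cost = 38080

Pre-subsidy: 779 - P = -250 + 6P gives P* = 147, Q* = 632.
With the rebate, buyers effectively pay Pb = Ps − 56, where Ps is the price sellers receive.
Demand in terms of Ps becomes Qd = 779 − 1(Ps − 56) = 835 - Ps. Setting this equal to supply: 835 - Ps = -250 + 6Ps, so Ps = 155.
Buyers pay Pb = 155 − 56 = 99; Q' = -250 + 6·155 = 680.
Government outlay = subsidy × quantity = 56 × 680 = 38080.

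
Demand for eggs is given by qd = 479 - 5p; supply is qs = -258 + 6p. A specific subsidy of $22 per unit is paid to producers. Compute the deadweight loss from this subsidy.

Pre-subsidy: 479 - 5p = -258 + 6p gives p* = 67, q* = 144.
With the subsidy, sellers receive ps = pb + 22 for each unit, where pb is the price buyers pay.
Supply in terms of pb becomes qs = -258 + 6(pb + 22) = -126 + 6pb. Setting this equal to demand: 479 - 5pb = -126 + 6pb, so pb = 55.
Sellers receive ps = 55 + 22 = 77; q' = 479 − 5·55 = 204.
The subsidy expands output by 204 − 144 = 60 past the efficient level; on those units the gap between marginal cost and willingness to pay runs from 0 up to 22.
DWL = ½ × 22 × 60 = 660.

Deadweight loss = $660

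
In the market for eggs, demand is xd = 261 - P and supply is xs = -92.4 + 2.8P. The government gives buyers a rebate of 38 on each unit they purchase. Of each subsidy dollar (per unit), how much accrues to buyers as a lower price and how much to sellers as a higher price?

Pre-subsidy: 261 - P = -92.4 + 2.8P gives P* = 93, x* = 168.
With the rebate, buyers effectively pay Pb = Ps − 38, where Ps is the price sellers receive.
Demand in terms of Ps becomes xd = 261 − 1(Ps − 38) = 299 - Ps. Setting this equal to supply: 299 - Ps = -92.4 + 2.8Ps, so Ps = 103.
Buyers pay Pb = 103 − 38 = 65; x' = -92.4 + 2.8·103 = 196.
Buyers' price falls by P* − Pb = 93 − 65 = 28; sellers' price rises by Ps − P* = 103 − 93 = 10.

Buyers gain 28 per unit; sellers gain 10 per unit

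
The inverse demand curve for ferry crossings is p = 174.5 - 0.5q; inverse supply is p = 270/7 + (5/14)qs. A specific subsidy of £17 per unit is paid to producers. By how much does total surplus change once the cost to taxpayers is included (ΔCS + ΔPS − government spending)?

Pre-subsidy: 174.5 - 0.5q = 270/7 + (5/14)q gives q* = 1903/12 and p* = 2285/24.
With the subsidy, sellers receive ps = pb + 17 for each unit, where pb is the price buyers pay.
On the curves, pb = 174.5 - 0.5q and ps = 270/7 + (5/14)q; the wedge ps − pb = 17 gives 270/7 + (5/14)q − (174.5 - 0.5q) = 17, so q' = 2141/12.
Then pb = 174.5 − 0.5·(2141/12) = 2047/24 and ps = 270/7 + (5/14)·(2141/12) = 2455/24.
ΔCS = ½(1903/12 + 2141/12)(2285/24 − 2047/24) = 40103/24; ΔPS = ½(1903/12 + 2141/12)(2455/24 − 2285/24) = 28645/24.
Government spending = 17 × 2141/12 = 36397/12.
Net change = 40103/24 + 28645/24 − 36397/12 = -2023/12. The loss equals the DWL triangle ½·17·119/6.

Net change in total surplus = -2023/12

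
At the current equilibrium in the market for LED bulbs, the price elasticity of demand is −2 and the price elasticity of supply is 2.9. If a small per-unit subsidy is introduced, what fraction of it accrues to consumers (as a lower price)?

Consumer share = 29/49

For a small subsidy around the equilibrium, the benefit split depends on the relative slopes, which at a point are proportional to the elasticities.
Buyer share = εs/(εs + |εd|) = 2.9/(2.9 + 2) = 29/49; seller share = |εd|/(εs + |εd|) = 20/49.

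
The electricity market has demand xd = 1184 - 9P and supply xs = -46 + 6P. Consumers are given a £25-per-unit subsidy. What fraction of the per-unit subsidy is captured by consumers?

Consumer share = 0.4

Pre-subsidy: 1184 - 9P = -46 + 6P gives P* = 82, x* = 446.
With the rebate, buyers effectively pay Pb = Ps − 25, where Ps is the price sellers receive.
Demand in terms of Ps becomes xd = 1184 − 9(Ps − 25) = 1409 - 9Ps. Setting this equal to supply: 1409 - 9Ps = -46 + 6Ps, so Ps = 97.
Buyers pay Pb = 97 − 25 = 72; x' = -46 + 6·97 = 536.
Buyers' price falls by P* − Pb = 82 − 72 = 10; sellers' price rises by Ps − P* = 97 − 82 = 15.
So consumers capture 10/25 = 0.4 of each unit of subsidy.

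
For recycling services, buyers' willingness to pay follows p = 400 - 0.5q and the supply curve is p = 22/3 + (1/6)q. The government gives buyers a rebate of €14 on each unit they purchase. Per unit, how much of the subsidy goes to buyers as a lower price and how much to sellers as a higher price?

Buyers gain €10.5 per unit; sellers gain €3.5 per unit

Pre-subsidy: 400 - 0.5q = 22/3 + (1/6)q gives q* = 589 and p* = 105.5.
With the rebate, buyers effectively pay pb = ps − 14, where ps is the price sellers receive.
On the curves, pb = 400 - 0.5q and ps = 22/3 + (1/6)q; the wedge ps − pb = 14 gives 22/3 + (1/6)q − (400 - 0.5q) = 14, so q' = 610.
Then pb = 400 − 0.5·610 = 95 and ps = 22/3 + (1/6)·610 = 109.
Buyers' price falls by p* − pb = 105.5 − 95 = 10.5; sellers' price rises by ps − p* = 109 − 105.5 = 3.5.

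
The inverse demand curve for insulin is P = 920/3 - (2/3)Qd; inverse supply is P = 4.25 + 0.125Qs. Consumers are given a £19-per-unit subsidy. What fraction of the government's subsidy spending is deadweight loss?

Pre-subsidy: 920/3 - (2/3)Q = 4.25 + 0.125Q gives Q* = 382 and P* = 52.
With the rebate, buyers effectively pay Pb = Ps − 19, where Ps is the price sellers receive.
On the curves, Pb = 920/3 - (2/3)Q and Ps = 4.25 + 0.125Q; the wedge Ps − Pb = 19 gives 4.25 + 0.125Q − (920/3 - (2/3)Q) = 19, so Q' = 406.
Then Pb = 920/3 − (2/3)·406 = 36 and Ps = 4.25 + 0.125·406 = 55.
ΔCS = ½(382 + 406)(52 − 36) = 6304; ΔPS = ½(382 + 406)(55 − 52) = 1182.
Government spending = 19 × 406 = 7714.
DWL = ½ × 19 × (406 − 382) = 228; fraction = 228 / 7714 = 6/203.

DWL / government spending = 6/203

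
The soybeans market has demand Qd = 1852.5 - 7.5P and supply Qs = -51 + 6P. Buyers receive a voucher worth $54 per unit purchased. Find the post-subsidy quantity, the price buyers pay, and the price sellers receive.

Q' = 975; buyers pay $117; sellers receive $171

Pre-subsidy: 1852.5 - 7.5P = -51 + 6P gives P* = 141, Q* = 795.
With the rebate, buyers effectively pay Pb = Ps − 54, where Ps is the price sellers receive.
Demand in terms of Ps becomes Qd = 1852.5 − 7.5(Ps − 54) = 2257.5 - 7.5Ps. Setting this equal to supply: 2257.5 - 7.5Ps = -51 + 6Ps, so Ps = 171.
Buyers pay Pb = 171 − 54 = 117; Q' = -51 + 6·171 = 975.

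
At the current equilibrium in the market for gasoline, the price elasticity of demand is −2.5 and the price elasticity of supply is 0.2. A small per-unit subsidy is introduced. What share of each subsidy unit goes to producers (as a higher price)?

Producer share = 25/27

For a small subsidy around the equilibrium, the benefit split depends on the relative slopes, which at a point are proportional to the elasticities.
Buyer share = εs/(εs + |εd|) = 0.2/(0.2 + 2.5) = 2/27; seller share = |εd|/(εs + |εd|) = 25/27.
So producers capture 25/27 of the subsidy.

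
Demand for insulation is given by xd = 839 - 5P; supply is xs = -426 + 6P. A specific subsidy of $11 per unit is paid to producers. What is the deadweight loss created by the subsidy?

Deadweight loss = $165

Pre-subsidy: 839 - 5P = -426 + 6P gives P* = 115, x* = 264.
With the subsidy, sellers receive Ps = Pb + 11 for each unit, where Pb is the price buyers pay.
Supply in terms of Pb becomes xs = -426 + 6(Pb + 11) = -360 + 6Pb. Setting this equal to demand: 839 - 5Pb = -360 + 6Pb, so Pb = 109.
Sellers receive Ps = 109 + 11 = 120; x' = 839 − 5·109 = 294.
The subsidy expands output by 294 − 264 = 30 past the efficient level; on those units the gap between marginal cost and willingness to pay runs from 0 up to 11.
DWL = ½ × 11 × 30 = 165.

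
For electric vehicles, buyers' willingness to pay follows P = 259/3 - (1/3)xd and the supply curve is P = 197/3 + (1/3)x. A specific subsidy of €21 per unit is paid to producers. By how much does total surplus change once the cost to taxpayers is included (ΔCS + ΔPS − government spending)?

Net change in total surplus = -€330.75

Pre-subsidy: 259/3 - (1/3)x = 197/3 + (1/3)x gives x* = 31 and P* = 76.
With the subsidy, sellers receive Ps = Pb + 21 for each unit, where Pb is the price buyers pay.
On the curves, Pb = 259/3 - (1/3)x and Ps = 197/3 + (1/3)x; the wedge Ps − Pb = 21 gives 197/3 + (1/3)x − (259/3 - (1/3)x) = 21, so x' = 62.5.
Then Pb = 259/3 − (1/3)·62.5 = 65.5 and Ps = 197/3 + (1/3)·62.5 = 86.5.
ΔCS = ½(31 + 62.5)(76 − 65.5) = 490.875; ΔPS = ½(31 + 62.5)(86.5 − 76) = 490.875.
Government spending = 21 × 62.5 = 1312.5.
Net change = 490.875 + 490.875 − 1312.5 = -330.75. The loss equals the DWL triangle ½·21·31.5.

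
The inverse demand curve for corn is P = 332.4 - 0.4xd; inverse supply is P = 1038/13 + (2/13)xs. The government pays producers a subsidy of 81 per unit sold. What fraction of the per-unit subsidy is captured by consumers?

Pre-subsidy: 332.4 - 0.4x = 1038/13 + (2/13)x gives x* = 456 and P* = 150.
With the subsidy, sellers receive Ps = Pb + 81 for each unit, where Pb is the price buyers pay.
On the curves, Pb = 332.4 - 0.4x and Ps = 1038/13 + (2/13)x; the wedge Ps − Pb = 81 gives 1038/13 + (2/13)x − (332.4 - 0.4x) = 81, so x' = 602.25.
Then Pb = 332.4 − 0.4·602.25 = 91.5 and Ps = 1038/13 + (2/13)·602.25 = 172.5.
Buyers' price falls by P* − Pb = 150 − 91.5 = 58.5; sellers' price rises by Ps − P* = 172.5 − 150 = 22.5.
So consumers capture 58.5/81 = 13/18 of each unit of subsidy.

Consumer share = 13/18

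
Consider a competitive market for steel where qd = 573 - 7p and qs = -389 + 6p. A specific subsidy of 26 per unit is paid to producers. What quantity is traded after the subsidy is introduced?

q' = 139

Pre-subsidy: 573 - 7p = -389 + 6p gives p* = 74, q* = 55.
With the subsidy, sellers receive ps = pb + 26 for each unit, where pb is the price buyers pay.
Supply in terms of pb becomes qs = -389 + 6(pb + 26) = -233 + 6pb. Setting this equal to demand: 573 - 7pb = -233 + 6pb, so pb = 62.
Sellers receive ps = 62 + 26 = 88; q' = 573 − 7·62 = 139.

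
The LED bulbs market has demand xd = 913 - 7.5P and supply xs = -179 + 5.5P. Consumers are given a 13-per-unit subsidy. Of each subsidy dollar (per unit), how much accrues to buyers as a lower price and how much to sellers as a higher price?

Pre-subsidy: 913 - 7.5P = -179 + 5.5P gives P* = 84, x* = 283.
With the rebate, buyers effectively pay Pb = Ps − 13, where Ps is the price sellers receive.
Demand in terms of Ps becomes xd = 913 − 7.5(Ps − 13) = 1010.5 - 7.5Ps. Setting this equal to supply: 1010.5 - 7.5Ps = -179 + 5.5Ps, so Ps = 91.5.
Buyers pay Pb = 91.5 − 13 = 78.5; x' = -179 + 5.5·91.5 = 324.25.
Buyers' price falls by P* − Pb = 84 − 78.5 = 5.5; sellers' price rises by Ps − P* = 91.5 − 84 = 7.5.

Buyers gain 5.5 per unit; sellers gain 7.5 per unit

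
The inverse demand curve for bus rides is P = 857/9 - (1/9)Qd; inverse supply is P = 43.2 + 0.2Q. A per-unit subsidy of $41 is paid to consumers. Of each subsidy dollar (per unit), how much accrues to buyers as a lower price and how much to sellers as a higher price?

Pre-subsidy: 857/9 - (1/9)Q = 43.2 + 0.2Q gives Q* = 2341/14 and P* = 1073/14.
With the rebate, buyers effectively pay Pb = Ps − 41, where Ps is the price sellers receive.
On the curves, Pb = 857/9 - (1/9)Q and Ps = 43.2 + 0.2Q; the wedge Ps − Pb = 41 gives 43.2 + 0.2Q − (857/9 - (1/9)Q) = 41, so Q' = 299.
Then Pb = 857/9 − (1/9)·299 = 62 and Ps = 43.2 + 0.2·299 = 103.
Buyers' price falls by P* − Pb = 1073/14 − 62 = 205/14; sellers' price rises by Ps − P* = 103 − 1073/14 = 369/14.

Buyers gain 205/14 per unit; sellers gain 369/14 per unit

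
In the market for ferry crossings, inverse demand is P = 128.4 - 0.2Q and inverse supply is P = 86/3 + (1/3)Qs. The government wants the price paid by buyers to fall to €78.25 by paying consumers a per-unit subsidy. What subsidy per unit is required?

At a buyer price of 78.25, quantity demanded is 642 − 5·78.25 = 250.75.
Sellers supply 250.75 only when they receive Ps = 86/3 + (1/3)·250.75 = 112.25.
s = Ps − Pb = 112.25 − 78.25 = 34.

Required subsidy s = €34 per unit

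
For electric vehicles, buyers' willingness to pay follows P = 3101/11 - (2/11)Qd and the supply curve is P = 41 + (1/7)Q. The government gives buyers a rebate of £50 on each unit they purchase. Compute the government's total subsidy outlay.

Government cost = £44800

Pre-subsidy: 3101/11 - (2/11)Q = 41 + (1/7)Q gives Q* = 742 and P* = 147.
With the rebate, buyers effectively pay Pb = Ps − 50, where Ps is the price sellers receive.
On the curves, Pb = 3101/11 - (2/11)Q and Ps = 41 + (1/7)Q; the wedge Ps − Pb = 50 gives 41 + (1/7)Q − (3101/11 - (2/11)Q) = 50, so Q' = 896.
Then Pb = 3101/11 − (2/11)·896 = 119 and Ps = 41 + (1/7)·896 = 169.
Government outlay = subsidy × quantity = 50 × 896 = 44800.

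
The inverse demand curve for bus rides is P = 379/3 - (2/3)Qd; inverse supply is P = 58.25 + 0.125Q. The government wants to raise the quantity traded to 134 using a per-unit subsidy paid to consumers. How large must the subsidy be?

At Q = 134, from the demand curve buyers pay Pb = 379/3 − (2/3)·134 = 37; from the supply curve sellers need Ps = 58.25 + 0.125·134 = 75.
The subsidy must fill the gap: s = Ps − Pb = 75 − 37 = 38.

Required subsidy s = 38 per unit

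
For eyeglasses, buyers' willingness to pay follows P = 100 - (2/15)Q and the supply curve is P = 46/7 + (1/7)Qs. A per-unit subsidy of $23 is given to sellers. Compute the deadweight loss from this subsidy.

Deadweight loss = 55545/58

Pre-subsidy: 100 - (2/15)Q = 46/7 + (1/7)Q gives Q* = 9810/29 and P* = 1592/29.
With the subsidy, sellers receive Ps = Pb + 23 for each unit, where Pb is the price buyers pay.
On the curves, Pb = 100 - (2/15)Q and Ps = 46/7 + (1/7)Q; the wedge Ps − Pb = 23 gives 46/7 + (1/7)Q − (100 - (2/15)Q) = 23, so Q' = 12225/29.
Then Pb = 100 − (2/15)·(12225/29) = 1270/29 and Ps = 46/7 + (1/7)·(12225/29) = 1937/29.
The subsidy expands output by 12225/29 − 9810/29 = 2415/29 past the efficient level; on those units the gap between marginal cost and willingness to pay runs from 0 up to 23.
DWL = ½ × 23 × 2415/29 = 55545/58.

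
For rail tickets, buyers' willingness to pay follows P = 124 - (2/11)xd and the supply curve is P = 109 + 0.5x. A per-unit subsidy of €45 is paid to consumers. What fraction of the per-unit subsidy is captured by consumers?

Pre-subsidy: 124 - (2/11)x = 109 + 0.5x gives x* = 22 and P* = 120.
With the rebate, buyers effectively pay Pb = Ps − 45, where Ps is the price sellers receive.
On the curves, Pb = 124 - (2/11)x and Ps = 109 + 0.5x; the wedge Ps − Pb = 45 gives 109 + 0.5x − (124 - (2/11)x) = 45, so x' = 88.
Then Pb = 124 − (2/11)·88 = 108 and Ps = 109 + 0.5·88 = 153.
Buyers' price falls by P* − Pb = 120 − 108 = 12; sellers' price rises by Ps − P* = 153 − 120 = 33.
So consumers capture 12/45 = 4/15 of each unit of subsidy.

Consumer share = 4/15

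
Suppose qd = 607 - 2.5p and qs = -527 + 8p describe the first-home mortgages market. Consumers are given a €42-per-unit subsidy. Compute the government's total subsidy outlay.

Government cost = €17514

Pre-subsidy: 607 - 2.5p = -527 + 8p gives p* = 108, q* = 337.
With the rebate, buyers effectively pay pb = ps − 42, where ps is the price sellers receive.
Demand in terms of ps becomes qd = 607 − 2.5(ps − 42) = 712 - 2.5ps. Setting this equal to supply: 712 - 2.5ps = -527 + 8ps, so ps = 118.
Buyers pay pb = 118 − 42 = 76; q' = -527 + 8·118 = 417.
Government outlay = subsidy × quantity = 42 × 417 = 17514.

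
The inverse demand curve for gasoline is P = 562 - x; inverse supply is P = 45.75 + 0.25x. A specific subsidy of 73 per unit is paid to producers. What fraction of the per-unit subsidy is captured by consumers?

Pre-subsidy: 562 - x = 45.75 + 0.25x gives x* = 413 and P* = 149.
With the subsidy, sellers receive Ps = Pb + 73 for each unit, where Pb is the price buyers pay.
On the curves, Pb = 562 - x and Ps = 45.75 + 0.25x; the wedge Ps − Pb = 73 gives 45.75 + 0.25x − (562 - x) = 73, so x' = 471.4.
Then Pb = 562 − 1·471.4 = 90.6 and Ps = 45.75 + 0.25·471.4 = 163.6.
Buyers' price falls by P* − Pb = 149 − 90.6 = 58.4; sellers' price rises by Ps − P* = 163.6 − 149 = 14.6.
So consumers capture 58.4/73 = 0.8 of each unit of subsidy.

Consumer share = 0.8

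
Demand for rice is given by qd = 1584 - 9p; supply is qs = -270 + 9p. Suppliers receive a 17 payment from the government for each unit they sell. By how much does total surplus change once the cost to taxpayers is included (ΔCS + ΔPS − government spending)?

Net change in total surplus = -650.25

Pre-subsidy: 1584 - 9p = -270 + 9p gives p* = 103, q* = 657.
With the subsidy, sellers receive ps = pb + 17 for each unit, where pb is the price buyers pay.
Supply in terms of pb becomes qs = -270 + 9(pb + 17) = -117 + 9pb. Setting this equal to demand: 1584 - 9pb = -117 + 9pb, so pb = 94.5.
Sellers receive ps = 94.5 + 17 = 111.5; q' = 1584 − 9·94.5 = 733.5.
ΔCS = ½(657 + 733.5)(103 − 94.5) = 5909.625; ΔPS = ½(657 + 733.5)(111.5 − 103) = 5909.625.
Government spending = 17 × 733.5 = 12469.5.
Net change = 5909.625 + 5909.625 − 12469.5 = -650.25. The loss equals the DWL triangle ½·17·76.5.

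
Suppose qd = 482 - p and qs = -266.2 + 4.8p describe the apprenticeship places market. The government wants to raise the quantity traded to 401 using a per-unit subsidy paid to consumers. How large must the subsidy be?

At q = 401, invert demand for the buyer price: pb = (482 − 401)/1 = 81; invert supply for the seller price: ps = (401 − (-266.2))/4.8 = 139.
The subsidy must fill the gap: s = ps − pb = 139 − 81 = 58.

Required subsidy s = 58 per unit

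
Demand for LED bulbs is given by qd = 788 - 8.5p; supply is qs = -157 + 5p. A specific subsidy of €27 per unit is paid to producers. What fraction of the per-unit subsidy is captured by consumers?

Pre-subsidy: 788 - 8.5p = -157 + 5p gives p* = 70, q* = 193.
With the subsidy, sellers receive ps = pb + 27 for each unit, where pb is the price buyers pay.
Supply in terms of pb becomes qs = -157 + 5(pb + 27) = -22 + 5pb. Setting this equal to demand: 788 - 8.5pb = -22 + 5pb, so pb = 60.
Sellers receive ps = 60 + 27 = 87; q' = 788 − 8.5·60 = 278.
Buyers' price falls by p* − pb = 70 − 60 = 10; sellers' price rises by ps − p* = 87 − 70 = 17.
So consumers capture 10/27 = 10/27 of each unit of subsidy.

Consumer share = 10/27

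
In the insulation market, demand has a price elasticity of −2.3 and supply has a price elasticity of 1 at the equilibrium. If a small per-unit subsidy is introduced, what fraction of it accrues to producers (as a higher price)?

For a small subsidy around the equilibrium, the benefit split depends on the relative slopes, which at a point are proportional to the elasticities.
Buyer share = εs/(εs + |εd|) = 1/(1 + 2.3) = 10/33; seller share = |εd|/(εs + |εd|) = 23/33.
So producers capture 23/33 of the subsidy.

Producer share = 23/33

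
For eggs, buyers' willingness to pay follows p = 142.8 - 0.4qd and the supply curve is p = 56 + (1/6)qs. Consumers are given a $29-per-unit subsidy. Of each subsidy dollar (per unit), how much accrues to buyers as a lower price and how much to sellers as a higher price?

Buyers gain 348/17 per unit; sellers gain 145/17 per unit

Pre-subsidy: 142.8 - 0.4q = 56 + (1/6)q gives q* = 2604/17 and p* = 1386/17.
With the rebate, buyers effectively pay pb = ps − 29, where ps is the price sellers receive.
On the curves, pb = 142.8 - 0.4q and ps = 56 + (1/6)q; the wedge ps − pb = 29 gives 56 + (1/6)q − (142.8 - 0.4q) = 29, so q' = 3474/17.
Then pb = 142.8 − 0.4·(3474/17) = 1038/17 and ps = 56 + (1/6)·(3474/17) = 1531/17.
Buyers' price falls by p* − pb = 1386/17 − 1038/17 = 348/17; sellers' price rises by ps − p* = 1531/17 − 1386/17 = 145/17.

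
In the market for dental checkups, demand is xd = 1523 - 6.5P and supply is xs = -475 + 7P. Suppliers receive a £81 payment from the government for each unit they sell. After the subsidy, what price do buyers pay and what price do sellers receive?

Pre-subsidy: 1523 - 6.5P = -475 + 7P gives P* = 148, x* = 561.
With the subsidy, sellers receive Ps = Pb + 81 for each unit, where Pb is the price buyers pay.
Supply in terms of Pb becomes xs = -475 + 7(Pb + 81) = 92 + 7Pb. Setting this equal to demand: 1523 - 6.5Pb = 92 + 7Pb, so Pb = 106.
Sellers receive Ps = 106 + 81 = 187; x' = 1523 − 6.5·106 = 834.

Buyers pay £106; sellers receive £187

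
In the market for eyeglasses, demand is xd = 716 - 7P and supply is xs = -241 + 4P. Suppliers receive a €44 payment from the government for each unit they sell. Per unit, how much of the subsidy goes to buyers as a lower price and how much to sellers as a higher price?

Pre-subsidy: 716 - 7P = -241 + 4P gives P* = 87, x* = 107.
With the subsidy, sellers receive Ps = Pb + 44 for each unit, where Pb is the price buyers pay.
Supply in terms of Pb becomes xs = -241 + 4(Pb + 44) = -65 + 4Pb. Setting this equal to demand: 716 - 7Pb = -65 + 4Pb, so Pb = 71.
Sellers receive Ps = 71 + 44 = 115; x' = 716 − 7·71 = 219.
Buyers' price falls by P* − Pb = 87 − 71 = 16; sellers' price rises by Ps − P* = 115 − 87 = 28.

Buyers gain €16 per unit; sellers gain €28 per unit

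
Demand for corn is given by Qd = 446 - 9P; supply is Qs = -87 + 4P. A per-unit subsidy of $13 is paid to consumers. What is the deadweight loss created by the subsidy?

Deadweight loss = $234

Pre-subsidy: 446 - 9P = -87 + 4P gives P* = 41, Q* = 77.
With the rebate, buyers effectively pay Pb = Ps − 13, where Ps is the price sellers receive.
Demand in terms of Ps becomes Qd = 446 − 9(Ps − 13) = 563 - 9Ps. Setting this equal to supply: 563 - 9Ps = -87 + 4Ps, so Ps = 50.
Buyers pay Pb = 50 − 13 = 37; Q' = -87 + 4·50 = 113.
The subsidy expands output by 113 − 77 = 36 past the efficient level; on those units the gap between marginal cost and willingness to pay runs from 0 up to 13.
DWL = ½ × 13 × 36 = 234.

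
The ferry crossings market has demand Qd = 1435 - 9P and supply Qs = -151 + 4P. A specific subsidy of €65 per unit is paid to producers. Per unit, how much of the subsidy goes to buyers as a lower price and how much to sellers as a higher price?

Buyers gain €20 per unit; sellers gain €45 per unit

Pre-subsidy: 1435 - 9P = -151 + 4P gives P* = 122, Q* = 337.
With the subsidy, sellers receive Ps = Pb + 65 for each unit, where Pb is the price buyers pay.
Supply in terms of Pb becomes Qs = -151 + 4(Pb + 65) = 109 + 4Pb. Setting this equal to demand: 1435 - 9Pb = 109 + 4Pb, so Pb = 102.
Sellers receive Ps = 102 + 65 = 167; Q' = 1435 − 9·102 = 517.
Buyers' price falls by P* − Pb = 122 − 102 = 20; sellers' price rises by Ps − P* = 167 − 122 = 45.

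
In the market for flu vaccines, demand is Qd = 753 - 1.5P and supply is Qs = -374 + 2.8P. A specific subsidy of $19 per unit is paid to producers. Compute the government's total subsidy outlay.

Pre-subsidy: 753 - 1.5P = -374 + 2.8P gives P* = 11270/43, Q* = 15474/43.
With the subsidy, sellers receive Ps = Pb + 19 for each unit, where Pb is the price buyers pay.
Supply in terms of Pb becomes Qs = -374 + 2.8(Pb + 19) = -320.8 + 2.8Pb. Setting this equal to demand: 753 - 1.5Pb = -320.8 + 2.8Pb, so Pb = 10738/43.
Sellers receive Ps = 10738/43 + 19 = 11555/43; Q' = 753 − 1.5·(10738/43) = 16272/43.
Government outlay = subsidy × quantity = 19 × 16272/43 = 309168/43.

Government cost = 309168/43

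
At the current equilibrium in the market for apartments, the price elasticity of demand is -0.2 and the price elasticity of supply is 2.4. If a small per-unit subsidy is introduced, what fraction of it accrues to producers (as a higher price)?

Producer share = 1/13

For a small subsidy around the equilibrium, the benefit split depends on the relative slopes, which at a point are proportional to the elasticities.
Buyer share = εs/(εs + |εd|) = 2.4/(2.4 + 0.2) = 12/13; seller share = |εd|/(εs + |εd|) = 1/13.
So producers capture 1/13 of the subsidy.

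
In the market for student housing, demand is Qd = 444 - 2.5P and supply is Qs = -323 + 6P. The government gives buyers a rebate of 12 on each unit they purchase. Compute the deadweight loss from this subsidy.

Deadweight loss = 2160/17

Pre-subsidy: 444 - 2.5P = -323 + 6P gives P* = 1534/17, Q* = 3713/17.
With the rebate, buyers effectively pay Pb = Ps − 12, where Ps is the price sellers receive.
Demand in terms of Ps becomes Qd = 444 − 2.5(Ps − 12) = 474 - 2.5Ps. Setting this equal to supply: 474 - 2.5Ps = -323 + 6Ps, so Ps = 1594/17.
Buyers pay Pb = 1594/17 − 12 = 1390/17; Q' = -323 + 6·(1594/17) = 4073/17.
The subsidy expands output by 4073/17 − 3713/17 = 360/17 past the efficient level; on those units the gap between marginal cost and willingness to pay runs from 0 up to 12.
DWL = ½ × 12 × 360/17 = 2160/17.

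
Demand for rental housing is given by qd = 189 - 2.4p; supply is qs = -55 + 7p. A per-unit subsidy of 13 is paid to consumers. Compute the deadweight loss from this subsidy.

Deadweight loss = 7098/47

Pre-subsidy: 189 - 2.4p = -55 + 7p gives p* = 1220/47, q* = 5955/47.
With the rebate, buyers effectively pay pb = ps − 13, where ps is the price sellers receive.
Demand in terms of ps becomes qd = 189 − 2.4(ps − 13) = 220.2 - 2.4ps. Setting this equal to supply: 220.2 - 2.4ps = -55 + 7ps, so ps = 1376/47.
Buyers pay pb = 1376/47 − 13 = 765/47; q' = -55 + 7·(1376/47) = 7047/47.
The subsidy expands output by 7047/47 − 5955/47 = 1092/47 past the efficient level; on those units the gap between marginal cost and willingness to pay runs from 0 up to 13.
DWL = ½ × 13 × 1092/47 = 7098/47.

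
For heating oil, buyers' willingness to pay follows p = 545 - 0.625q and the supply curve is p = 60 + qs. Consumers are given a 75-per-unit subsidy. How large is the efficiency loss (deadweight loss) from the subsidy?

Deadweight loss = 22500/13

Pre-subsidy: 545 - 0.625q = 60 + q gives q* = 3880/13 and p* = 4660/13.
With the rebate, buyers effectively pay pb = ps − 75, where ps is the price sellers receive.
On the curves, pb = 545 - 0.625q and ps = 60 + q; the wedge ps − pb = 75 gives 60 + q − (545 - 0.625q) = 75, so q' = 4480/13.
Then pb = 545 − 0.625·(4480/13) = 4285/13 and ps = 60 + 1·(4480/13) = 5260/13.
The subsidy expands output by 4480/13 − 3880/13 = 600/13 past the efficient level; on those units the gap between marginal cost and willingness to pay runs from 0 up to 75.
DWL = ½ × 75 × 600/13 = 22500/13.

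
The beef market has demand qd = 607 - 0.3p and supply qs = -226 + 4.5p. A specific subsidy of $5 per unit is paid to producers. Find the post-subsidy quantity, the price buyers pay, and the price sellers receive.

q' = 556.34375; buyers pay 8105/48; sellers receive 8345/48

Pre-subsidy: 607 - 0.3p = -226 + 4.5p gives p* = 4165/24, q* = 554.9375.
With the subsidy, sellers receive ps = pb + 5 for each unit, where pb is the price buyers pay.
Supply in terms of pb becomes qs = -226 + 4.5(pb + 5) = -203.5 + 4.5pb. Setting this equal to demand: 607 - 0.3pb = -203.5 + 4.5pb, so pb = 8105/48.
Sellers receive ps = 8105/48 + 5 = 8345/48; q' = 607 − 0.3·(8105/48) = 556.34375.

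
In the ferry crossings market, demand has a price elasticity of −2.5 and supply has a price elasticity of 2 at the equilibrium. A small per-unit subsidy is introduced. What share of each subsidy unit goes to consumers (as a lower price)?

Consumer share = 4/9

For a small subsidy around the equilibrium, the benefit split depends on the relative slopes, which at a point are proportional to the elasticities.
Buyer share = εs/(εs + |εd|) = 2/(2 + 2.5) = 4/9; seller share = |εd|/(εs + |εd|) = 5/9.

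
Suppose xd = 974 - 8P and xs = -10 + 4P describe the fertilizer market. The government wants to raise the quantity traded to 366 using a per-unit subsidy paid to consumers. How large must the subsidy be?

At x = 366, invert demand for the buyer price: Pb = (974 − 366)/8 = 76; invert supply for the seller price: Ps = (366 − (-10))/4 = 94.
The subsidy must fill the gap: s = Ps − Pb = 94 − 76 = 18.

Required subsidy s = 18 per unit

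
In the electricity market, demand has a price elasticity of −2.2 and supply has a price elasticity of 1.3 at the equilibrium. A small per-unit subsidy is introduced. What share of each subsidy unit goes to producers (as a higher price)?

For a small subsidy around the equilibrium, the benefit split depends on the relative slopes, which at a point are proportional to the elasticities.
Buyer share = εs/(εs + |εd|) = 1.3/(1.3 + 2.2) = 13/35; seller share = |εd|/(εs + |εd|) = 22/35.
So producers capture 22/35 of the subsidy.

Producer share = 22/35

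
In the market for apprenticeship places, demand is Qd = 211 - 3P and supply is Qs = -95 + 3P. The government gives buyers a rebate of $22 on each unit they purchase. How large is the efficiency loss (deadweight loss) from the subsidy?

Pre-subsidy: 211 - 3P = -95 + 3P gives P* = 51, Q* = 58.
With the rebate, buyers effectively pay Pb = Ps − 22, where Ps is the price sellers receive.
Demand in terms of Ps becomes Qd = 211 − 3(Ps − 22) = 277 - 3Ps. Setting this equal to supply: 277 - 3Ps = -95 + 3Ps, so Ps = 62.
Buyers pay Pb = 62 − 22 = 40; Q' = -95 + 3·62 = 91.
The subsidy expands output by 91 − 58 = 33 past the efficient level; on those units the gap between marginal cost and willingness to pay runs from 0 up to 22.
DWL = ½ × 22 × 33 = 363.

Deadweight loss = $363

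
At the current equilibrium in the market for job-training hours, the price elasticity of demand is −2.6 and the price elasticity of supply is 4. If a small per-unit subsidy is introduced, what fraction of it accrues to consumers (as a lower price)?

For a small subsidy around the equilibrium, the benefit split depends on the relative slopes, which at a point are proportional to the elasticities.
Buyer share = εs/(εs + |εd|) = 4/(4 + 2.6) = 20/33; seller share = |εd|/(εs + |εd|) = 13/33.

Consumer share = 20/33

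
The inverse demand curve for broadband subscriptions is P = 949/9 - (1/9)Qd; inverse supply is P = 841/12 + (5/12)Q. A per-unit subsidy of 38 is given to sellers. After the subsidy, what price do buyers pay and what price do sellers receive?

Pre-subsidy: 949/9 - (1/9)Q = 841/12 + (5/12)Q gives Q* = 67 and P* = 98.
With the subsidy, sellers receive Ps = Pb + 38 for each unit, where Pb is the price buyers pay.
On the curves, Pb = 949/9 - (1/9)Q and Ps = 841/12 + (5/12)Q; the wedge Ps − Pb = 38 gives 841/12 + (5/12)Q − (949/9 - (1/9)Q) = 38, so Q' = 139.
Then Pb = 949/9 − (1/9)·139 = 90 and Ps = 841/12 + (5/12)·139 = 128.

Buyers pay 90; sellers receive 128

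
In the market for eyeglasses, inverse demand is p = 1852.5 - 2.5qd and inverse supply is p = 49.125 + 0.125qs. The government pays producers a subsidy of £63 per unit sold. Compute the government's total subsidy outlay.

Pre-subsidy: 1852.5 - 2.5q = 49.125 + 0.125q gives q* = 687 and p* = 135.
With the subsidy, sellers receive ps = pb + 63 for each unit, where pb is the price buyers pay.
On the curves, pb = 1852.5 - 2.5q and ps = 49.125 + 0.125q; the wedge ps − pb = 63 gives 49.125 + 0.125q − (1852.5 - 2.5q) = 63, so q' = 711.
Then pb = 1852.5 − 2.5·711 = 75 and ps = 49.125 + 0.125·711 = 138.
Government outlay = subsidy × quantity = 63 × 711 = 44793.

Government cost = £44793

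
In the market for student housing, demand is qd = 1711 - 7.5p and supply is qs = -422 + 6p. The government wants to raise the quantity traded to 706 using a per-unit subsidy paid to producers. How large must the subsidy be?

Required subsidy s = 54 per unit

At q = 706, invert demand for the buyer price: pb = (1711 − 706)/7.5 = 134; invert supply for the seller price: ps = (706 − (-422))/6 = 188.
The subsidy must fill the gap: s = ps − pb = 188 − 134 = 54.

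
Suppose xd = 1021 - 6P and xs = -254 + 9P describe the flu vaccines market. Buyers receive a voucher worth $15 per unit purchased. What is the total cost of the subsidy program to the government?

Government cost = $8475

Pre-subsidy: 1021 - 6P = -254 + 9P gives P* = 85, x* = 511.
With the rebate, buyers effectively pay Pb = Ps − 15, where Ps is the price sellers receive.
Demand in terms of Ps becomes xd = 1021 − 6(Ps − 15) = 1111 - 6Ps. Setting this equal to supply: 1111 - 6Ps = -254 + 9Ps, so Ps = 91.
Buyers pay Pb = 91 − 15 = 76; x' = -254 + 9·91 = 565.
Government outlay = subsidy × quantity = 15 × 565 = 8475.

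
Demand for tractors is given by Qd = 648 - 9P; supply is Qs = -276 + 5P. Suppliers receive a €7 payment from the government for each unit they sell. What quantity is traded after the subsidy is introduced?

Pre-subsidy: 648 - 9P = -276 + 5P gives P* = 66, Q* = 54.
With the subsidy, sellers receive Ps = Pb + 7 for each unit, where Pb is the price buyers pay.
Supply in terms of Pb becomes Qs = -276 + 5(Pb + 7) = -241 + 5Pb. Setting this equal to demand: 648 - 9Pb = -241 + 5Pb, so Pb = 63.5.
Sellers receive Ps = 63.5 + 7 = 70.5; Q' = 648 − 9·63.5 = 76.5.

Q' = 76.5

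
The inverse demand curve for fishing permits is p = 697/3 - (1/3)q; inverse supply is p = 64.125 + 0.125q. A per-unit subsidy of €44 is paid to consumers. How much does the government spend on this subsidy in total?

Government cost = €20372

Pre-subsidy: 697/3 - (1/3)q = 64.125 + 0.125q gives q* = 367 and p* = 110.
With the rebate, buyers effectively pay pb = ps − 44, where ps is the price sellers receive.
On the curves, pb = 697/3 - (1/3)q and ps = 64.125 + 0.125q; the wedge ps − pb = 44 gives 64.125 + 0.125q − (697/3 - (1/3)q) = 44, so q' = 463.
Then pb = 697/3 − (1/3)·463 = 78 and ps = 64.125 + 0.125·463 = 122.
Government outlay = subsidy × quantity = 44 × 463 = 20372.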